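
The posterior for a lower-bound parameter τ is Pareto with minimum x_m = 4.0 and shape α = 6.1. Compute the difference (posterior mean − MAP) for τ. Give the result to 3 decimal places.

0.784

The Pareto density is strictly decreasing on [x_m, ∞), so the mode is x_m = 4.000.
Mean = α·x_m/(α−1) = 6.1·4.0/5.1 = 4.784.
Difference = 4.784 − 4.000 = 0.784.
Right-skewed posterior ⇒ mode < mean.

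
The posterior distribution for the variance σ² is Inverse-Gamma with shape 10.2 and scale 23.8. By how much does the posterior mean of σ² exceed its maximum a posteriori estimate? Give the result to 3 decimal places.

0.462

Mode = β/(α+1) = 23.8/11.2 = 2.125.
Mean = β/(α−1) = 23.8/9.2 = 2.587.
Difference = 2.587 − 2.125 = 0.462.
Right-skewed posterior ⇒ mode < mean.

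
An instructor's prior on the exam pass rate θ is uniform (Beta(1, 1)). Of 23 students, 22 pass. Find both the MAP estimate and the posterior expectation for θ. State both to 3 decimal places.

Posterior: Beta(1+22, 1+1) = Beta(23, 2).
Mode = (23−1)/(23+2−2) = 22/23 = 0.957.
With a flat prior the MAP equals the MLE, 22/23.
Mean = 23/(23+2) = 23/25 = 0.920.

MAP estimate = 0.957, posterior expectation = 0.920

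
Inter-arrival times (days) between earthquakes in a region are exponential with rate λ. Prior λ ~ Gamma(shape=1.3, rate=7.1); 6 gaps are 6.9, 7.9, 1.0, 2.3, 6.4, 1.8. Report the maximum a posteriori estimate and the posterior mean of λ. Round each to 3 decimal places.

MAP = 0.189; posterior mean = 0.219

Σ times = 26.3. Posterior: Gamma(shape = 1.3+6 = 7.3, rate = 7.1+26.3 = 33.4).
Mode = (α−1)/β = 6.3/33.4 = 0.189.
Mean = α/β = 7.3/33.4 = 0.219.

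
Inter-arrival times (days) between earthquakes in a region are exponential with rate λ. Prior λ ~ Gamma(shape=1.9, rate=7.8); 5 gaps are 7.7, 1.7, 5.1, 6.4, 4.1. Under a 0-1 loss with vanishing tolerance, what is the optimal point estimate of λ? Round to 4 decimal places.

Σ times = 25.0. Posterior: Gamma(shape = 1.9+5 = 6.9, rate = 7.8+25.0 = 32.8).
Mode = (α−1)/β = 5.9/32.8 = 0.1799.
Mean = α/β = 6.9/32.8 = 0.2104.
This is the posterior mode — the MAP estimate.

0.1799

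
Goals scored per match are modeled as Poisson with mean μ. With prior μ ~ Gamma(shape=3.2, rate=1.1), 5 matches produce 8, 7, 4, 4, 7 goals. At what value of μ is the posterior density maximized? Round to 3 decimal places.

Σ counts = 30. Posterior: Gamma(shape = 3.2+30 = 33.2, rate = 1.1+5 = 6.1).
Mode = (α−1)/β = 32.2/6.1 = 5.279.
Mean = α/β = 33.2/6.1 = 5.443.
This is the posterior mode — the MAP estimate.

5.279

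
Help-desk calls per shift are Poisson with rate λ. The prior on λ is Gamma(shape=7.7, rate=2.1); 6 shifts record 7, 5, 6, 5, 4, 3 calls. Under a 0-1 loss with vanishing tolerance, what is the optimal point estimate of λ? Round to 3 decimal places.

4.531

Σ counts = 30. Posterior: Gamma(shape = 7.7+30 = 37.7, rate = 2.1+6 = 8.1).
Mode = (α−1)/β = 36.7/8.1 = 4.531.
Mean = α/β = 37.7/8.1 = 4.654.
This is the posterior mode — the MAP estimate.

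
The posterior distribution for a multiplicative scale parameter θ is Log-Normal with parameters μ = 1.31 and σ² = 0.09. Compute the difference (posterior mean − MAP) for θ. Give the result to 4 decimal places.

0.4896

Mode = exp(μ − σ²) = exp(1.22) = 3.3872.
Mean = exp(μ + σ²/2) = exp(1.355) = 3.8768.
Difference = 3.8768 − 3.3872 = 0.4896.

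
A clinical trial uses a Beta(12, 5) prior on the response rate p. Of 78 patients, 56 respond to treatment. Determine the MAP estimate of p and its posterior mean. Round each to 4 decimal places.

MAP estimate = 0.7204, posterior mean = 0.7158

Posterior: Beta(12+56, 5+22) = Beta(68, 27).
Mode = (68−1)/(68+27−2) = 67/93 = 0.7204.
Mean = 68/(68+27) = 68/95 = 0.7158.
Left-skewed posterior ⇒ mean < mode.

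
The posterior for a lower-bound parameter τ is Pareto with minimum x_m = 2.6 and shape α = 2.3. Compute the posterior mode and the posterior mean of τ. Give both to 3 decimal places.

The Pareto density is strictly decreasing on [x_m, ∞), so the mode is x_m = 2.600.
Mean = α·x_m/(α−1) = 2.3·2.6/1.3 = 4.600.

MAP = 2.600; posterior mean = 4.600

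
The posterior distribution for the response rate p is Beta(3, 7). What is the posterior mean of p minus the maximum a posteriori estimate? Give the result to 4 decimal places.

0.0500

Mode = (3−1)/(3+7−2) = 2/8 = 0.2500.
Mean = 3/(3+7) = 3/10 = 0.3000.
Difference = 0.3000 − 0.2500 = 0.0500.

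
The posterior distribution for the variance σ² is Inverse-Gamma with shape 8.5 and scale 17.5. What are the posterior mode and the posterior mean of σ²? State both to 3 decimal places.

Mode = β/(α+1) = 17.5/9.5 = 1.842.
Mean = β/(α−1) = 17.5/7.5 = 2.333.

σ²_MAP = 1.842, E[σ²|data] = 2.333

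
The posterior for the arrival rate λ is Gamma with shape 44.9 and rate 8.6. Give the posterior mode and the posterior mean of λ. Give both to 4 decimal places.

MAP = 5.1047; posterior mean = 5.2209

Mode = (α−1)/β = 43.9/8.6 = 5.1047.
Mean = α/β = 44.9/8.6 = 5.2209.
The posterior is right-skewed, so the mean exceeds the mode.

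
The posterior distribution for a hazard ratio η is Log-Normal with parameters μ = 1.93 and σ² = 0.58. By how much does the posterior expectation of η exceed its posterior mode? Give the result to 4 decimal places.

Mode = exp(μ − σ²) = exp(1.35) = 3.8574.
Mean = exp(μ + σ²/2) = exp(2.220) = 9.2073.
Difference = 9.2073 − 3.8574 = 5.3499.
Mean > mode: the posterior has a right tail.

5.3499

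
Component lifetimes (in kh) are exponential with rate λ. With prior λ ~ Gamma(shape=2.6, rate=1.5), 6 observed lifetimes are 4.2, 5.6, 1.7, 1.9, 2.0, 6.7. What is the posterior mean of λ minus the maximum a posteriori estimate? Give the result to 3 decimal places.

Σ times = 22.1. Posterior: Gamma(shape = 2.6+6 = 8.6, rate = 1.5+22.1 = 23.6).
Mode = (α−1)/β = 7.6/23.6 = 0.322.
Mean = α/β = 8.6/23.6 = 0.364.
Difference = 0.364 − 0.322 = 0.042.

0.042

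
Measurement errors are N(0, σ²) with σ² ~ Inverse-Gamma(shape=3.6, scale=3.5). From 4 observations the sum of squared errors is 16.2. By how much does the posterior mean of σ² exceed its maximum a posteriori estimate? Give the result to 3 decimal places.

0.764

Posterior: Inverse-Gamma(shape = 3.6+4/2 = 5.6, scale = 3.5+16.2/2 = 11.6).
Mode = β/(α+1) = 11.6/6.6 = 1.758.
Mean = β/(α−1) = 11.6/4.6 = 2.522.
Difference = 2.522 − 1.758 = 0.764.
The mean is pulled above the mode by the posterior's right skew.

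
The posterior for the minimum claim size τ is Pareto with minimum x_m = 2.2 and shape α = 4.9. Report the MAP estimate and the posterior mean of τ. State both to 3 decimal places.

The Pareto density is strictly decreasing on [x_m, ∞), so the mode is x_m = 2.200.
Mean = α·x_m/(α−1) = 4.9·2.2/3.9 = 2.764.
Mean > mode: the posterior has a right tail.

MAP: 2.200. Posterior mean: 2.764.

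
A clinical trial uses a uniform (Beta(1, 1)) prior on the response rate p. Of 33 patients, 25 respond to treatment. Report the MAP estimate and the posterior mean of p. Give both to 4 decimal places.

Posterior: Beta(1+25, 1+8) = Beta(26, 9).
Mode = (26−1)/(26+9−2) = 25/33 = 0.7576.
Mean = 26/(26+9) = 26/35 = 0.7429.

MAP = 0.7576; posterior mean = 0.7429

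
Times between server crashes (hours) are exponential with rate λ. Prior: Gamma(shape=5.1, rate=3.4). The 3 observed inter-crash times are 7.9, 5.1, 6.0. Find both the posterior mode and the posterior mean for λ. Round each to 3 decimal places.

Σ times = 19.0. Posterior: Gamma(shape = 5.1+3 = 8.1, rate = 3.4+19.0 = 22.4).
Mode = (α−1)/β = 7.1/22.4 = 0.317.
Mean = α/β = 8.1/22.4 = 0.362.
The mean is pulled above the mode by the posterior's right skew.

MAP = 0.317, posterior mean = 0.362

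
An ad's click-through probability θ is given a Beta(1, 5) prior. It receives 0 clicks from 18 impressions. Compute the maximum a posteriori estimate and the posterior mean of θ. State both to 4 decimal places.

Posterior: Beta(1+0, 5+18) = Beta(1, 23).
Since α = 1 ≤ 1 and β > 1, the Beta density is monotone decreasing on [0,1]; the mode is at 0.
Mean = 1/(1+23) = 0.0417.

MAP = 0.0000, posterior mean = 0.0417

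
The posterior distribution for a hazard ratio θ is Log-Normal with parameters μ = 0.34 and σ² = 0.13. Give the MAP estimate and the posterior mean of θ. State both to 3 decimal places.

Mode = exp(μ − σ²) = exp(0.21) = 1.234.
Mean = exp(μ + σ²/2) = exp(0.405) = 1.499.
Mean > mode: the posterior has a right tail.

θ_MAP = 1.234, E[θ|data] = 1.499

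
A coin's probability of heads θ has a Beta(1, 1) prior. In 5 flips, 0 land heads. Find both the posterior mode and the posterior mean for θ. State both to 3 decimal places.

Posterior: Beta(1+0, 1+5) = Beta(1, 6).
Since α = 1 ≤ 1 and β > 1, the Beta density is monotone decreasing on [0,1]; the mode is at 0.
Mean = 1/(1+6) = 0.143.
Mean > mode: the posterior has a right tail.

MAP: 0.000. Posterior mean: 0.143.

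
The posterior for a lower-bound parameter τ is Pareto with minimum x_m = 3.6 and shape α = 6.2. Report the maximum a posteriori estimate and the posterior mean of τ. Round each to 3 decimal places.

The Pareto density is strictly decreasing on [x_m, ∞), so the mode is x_m = 3.600.
Mean = α·x_m/(α−1) = 6.2·3.6/5.2 = 4.292.
The posterior is right-skewed, so the mean exceeds the mode.

maximum a posteriori estimate = 3.600, posterior mean = 4.292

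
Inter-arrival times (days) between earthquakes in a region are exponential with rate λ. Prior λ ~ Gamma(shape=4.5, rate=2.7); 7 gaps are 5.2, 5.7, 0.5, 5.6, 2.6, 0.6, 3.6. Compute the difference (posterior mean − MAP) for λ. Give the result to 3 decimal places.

Σ times = 23.8. Posterior: Gamma(shape = 4.5+7 = 11.5, rate = 2.7+23.8 = 26.5).
Mode = (α−1)/β = 10.5/26.5 = 0.396.
Mean = α/β = 11.5/26.5 = 0.434.
Difference = 0.434 − 0.396 = 0.038.

0.038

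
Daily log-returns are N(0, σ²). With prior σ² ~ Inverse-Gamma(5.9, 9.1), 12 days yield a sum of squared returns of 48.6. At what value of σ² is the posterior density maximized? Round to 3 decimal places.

Posterior: Inverse-Gamma(shape = 5.9+12/2 = 11.9, scale = 9.1+48.6/2 = 33.4).
Mode = β/(α+1) = 33.4/12.9 = 2.589.
Mean = β/(α−1) = 33.4/10.9 = 3.064.
This is the posterior mode — the MAP estimate.

2.589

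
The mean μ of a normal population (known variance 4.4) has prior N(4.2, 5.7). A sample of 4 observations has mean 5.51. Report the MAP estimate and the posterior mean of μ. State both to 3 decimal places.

Posterior for μ is Normal. Precision-weighted mean: (1/5.7·4.2 + 4/4.4·5.51) / (1/5.7 + 4/4.4) = 5.298.
A Normal posterior is symmetric, so mode = mean.

MAP: 5.298. Posterior mean: 5.298.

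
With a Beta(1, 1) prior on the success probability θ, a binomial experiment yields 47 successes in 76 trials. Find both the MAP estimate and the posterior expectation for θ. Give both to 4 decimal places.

MAP = 0.6184, posterior mean = 0.6154

Posterior: Beta(1+47, 1+29) = Beta(48, 30).
Mode = (48−1)/(48+30−2) = 47/76 = 0.6184.
With a flat prior the MAP equals the MLE, 47/76.
Mean = 48/(48+30) = 48/78 = 0.6154.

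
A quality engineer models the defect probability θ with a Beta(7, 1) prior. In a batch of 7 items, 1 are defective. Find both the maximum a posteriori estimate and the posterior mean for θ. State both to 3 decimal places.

θ_MAP = 0.538, E[θ|data] = 0.533

Posterior: Beta(7+1, 1+6) = Beta(8, 7).
Mode = (8−1)/(8+7−2) = 7/13 = 0.538.
Mean = 8/(8+7) = 8/15 = 0.533.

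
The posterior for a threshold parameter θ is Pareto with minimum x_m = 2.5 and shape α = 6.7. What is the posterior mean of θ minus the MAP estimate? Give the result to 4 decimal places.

The Pareto density is strictly decreasing on [x_m, ∞), so the mode is x_m = 2.5000.
Mean = α·x_m/(α−1) = 6.7·2.5/5.7 = 2.9386.
Difference = 2.9386 − 2.5000 = 0.4386.

0.4386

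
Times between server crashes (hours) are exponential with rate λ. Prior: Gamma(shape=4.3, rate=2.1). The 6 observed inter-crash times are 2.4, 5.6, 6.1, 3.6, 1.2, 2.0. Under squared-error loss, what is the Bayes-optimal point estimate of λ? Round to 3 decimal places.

Σ times = 20.9. Posterior: Gamma(shape = 4.3+6 = 10.3, rate = 2.1+20.9 = 23.0).
Mode = (α−1)/β = 9.3/23.0 = 0.404.
Mean = α/β = 10.3/23.0 = 0.448.
Squared-error loss ⇒ the optimal estimator is the posterior mean.

0.448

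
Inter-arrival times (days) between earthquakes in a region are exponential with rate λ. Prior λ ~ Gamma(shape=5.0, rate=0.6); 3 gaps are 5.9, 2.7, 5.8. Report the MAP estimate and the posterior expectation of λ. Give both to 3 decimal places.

Σ times = 14.4. Posterior: Gamma(shape = 5.0+3 = 8.0, rate = 0.6+14.4 = 15.0).
Mode = (α−1)/β = 7.0/15.0 = 0.467.
Mean = α/β = 8.0/15.0 = 0.533.
Right-skewed posterior ⇒ mode < mean.

MAP = 0.467; posterior mean = 0.533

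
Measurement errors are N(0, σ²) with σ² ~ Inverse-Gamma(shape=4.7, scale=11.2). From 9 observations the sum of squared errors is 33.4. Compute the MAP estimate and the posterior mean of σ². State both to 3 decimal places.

Posterior: Inverse-Gamma(shape = 4.7+9/2 = 9.2, scale = 11.2+33.4/2 = 27.9).
Mode = β/(α+1) = 27.9/10.2 = 2.735.
Mean = β/(α−1) = 27.9/8.2 = 3.402.

σ²_MAP = 2.735, E[σ²|data] = 3.402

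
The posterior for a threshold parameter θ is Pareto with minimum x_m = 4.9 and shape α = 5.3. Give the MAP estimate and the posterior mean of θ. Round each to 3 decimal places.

θ_MAP = 4.900, E[θ|data] = 6.040

The Pareto density is strictly decreasing on [x_m, ∞), so the mode is x_m = 4.900.
Mean = α·x_m/(α−1) = 5.3·4.9/4.3 = 6.040.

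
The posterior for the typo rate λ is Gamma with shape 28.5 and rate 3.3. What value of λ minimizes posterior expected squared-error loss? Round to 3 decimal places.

8.636

Mode = (α−1)/β = 27.5/3.3 = 8.333.
Mean = α/β = 28.5/3.3 = 8.636.
Squared-error loss ⇒ the optimal estimator is the posterior mean.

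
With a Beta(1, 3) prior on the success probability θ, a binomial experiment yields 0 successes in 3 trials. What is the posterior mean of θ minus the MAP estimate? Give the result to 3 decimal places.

Posterior: Beta(1+0, 3+3) = Beta(1, 6).
Since α = 1 ≤ 1 and β > 1, the Beta density is monotone decreasing on [0,1]; the mode is at 0.
Mean = 1/(1+6) = 0.143.
Difference = 0.143 − 0.000 = 0.143.
The mean is pulled above the mode by the posterior's right skew.

0.143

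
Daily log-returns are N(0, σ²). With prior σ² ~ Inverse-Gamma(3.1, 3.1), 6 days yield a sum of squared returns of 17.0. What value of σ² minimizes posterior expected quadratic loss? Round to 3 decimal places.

Posterior: Inverse-Gamma(shape = 3.1+6/2 = 6.1, scale = 3.1+17.0/2 = 11.6).
Mode = β/(α+1) = 11.6/7.1 = 1.634.
Mean = β/(α−1) = 11.6/5.1 = 2.275.
Quadratic loss ⇒ the optimal estimator is the posterior mean.

2.275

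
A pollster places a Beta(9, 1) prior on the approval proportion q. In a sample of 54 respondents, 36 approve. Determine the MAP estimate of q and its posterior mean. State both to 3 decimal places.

Posterior: Beta(9+36, 1+18) = Beta(45, 19).
Mode = (45−1)/(45+19−2) = 44/62 = 0.710.
Mean = 45/(45+19) = 45/64 = 0.703.

MAP = 0.710, posterior mean = 0.703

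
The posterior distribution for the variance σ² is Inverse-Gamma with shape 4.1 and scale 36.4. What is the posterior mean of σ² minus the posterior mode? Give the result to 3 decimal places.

4.605

Mode = β/(α+1) = 36.4/5.1 = 7.137.
Mean = β/(α−1) = 36.4/3.1 = 11.742.
Difference = 11.742 − 7.137 = 4.605.
The posterior is right-skewed, so the mean exceeds the mode.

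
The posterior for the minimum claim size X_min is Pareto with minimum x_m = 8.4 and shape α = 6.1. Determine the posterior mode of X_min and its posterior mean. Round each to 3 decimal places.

MAP = 8.400; posterior mean = 10.047

The Pareto density is strictly decreasing on [x_m, ∞), so the mode is x_m = 8.400.
Mean = α·x_m/(α−1) = 6.1·8.4/5.1 = 10.047.
Right-skewed posterior ⇒ mode < mean.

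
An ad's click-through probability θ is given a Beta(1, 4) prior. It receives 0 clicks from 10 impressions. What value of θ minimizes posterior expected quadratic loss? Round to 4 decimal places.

Posterior: Beta(1+0, 4+10) = Beta(1, 14).
Since α = 1 ≤ 1 and β > 1, the Beta density is monotone decreasing on [0,1]; the mode is at 0.
Mean = 1/(1+14) = 0.0667.
Quadratic loss ⇒ the optimal estimator is the posterior mean.

0.0667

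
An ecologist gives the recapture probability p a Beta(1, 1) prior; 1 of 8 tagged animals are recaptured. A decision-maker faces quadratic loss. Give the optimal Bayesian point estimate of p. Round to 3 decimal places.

0.200

Posterior: Beta(1+1, 1+7) = Beta(2, 8).
Mode = (2−1)/(2+8−2) = 1/8 = 0.125.
Mean = 2/(2+8) = 2/10 = 0.200.
Quadratic loss ⇒ the optimal estimator is the posterior mean.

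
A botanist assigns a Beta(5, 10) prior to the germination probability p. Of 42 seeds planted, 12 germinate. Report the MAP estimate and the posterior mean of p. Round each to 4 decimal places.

Posterior: Beta(5+12, 10+30) = Beta(17, 40).
Mode = (17−1)/(17+40−2) = 16/55 = 0.2909.
Mean = 17/(17+40) = 17/57 = 0.2982.
The mean is pulled above the mode by the posterior's right skew.

p_MAP = 0.2909, E[p|data] = 0.2982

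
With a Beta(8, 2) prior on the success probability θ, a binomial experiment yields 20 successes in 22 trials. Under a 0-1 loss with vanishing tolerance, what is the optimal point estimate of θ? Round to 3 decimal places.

Posterior: Beta(8+20, 2+2) = Beta(28, 4).
Mode = (28−1)/(28+4−2) = 27/30 = 0.900.
Mean = 28/(28+4) = 28/32 = 0.875.
This is the posterior mode — the MAP estimate.

0.900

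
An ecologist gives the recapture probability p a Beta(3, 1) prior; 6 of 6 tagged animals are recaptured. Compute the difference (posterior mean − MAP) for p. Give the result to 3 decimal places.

-0.100

Posterior: Beta(3+6, 1+0) = Beta(9, 1).
Since β = 1 ≤ 1 and α > 1, the Beta density is monotone increasing on [0,1]; the mode is at 1.
Mean = 9/(9+1) = 0.900.
Difference = 0.900 − 1.000 = -0.100.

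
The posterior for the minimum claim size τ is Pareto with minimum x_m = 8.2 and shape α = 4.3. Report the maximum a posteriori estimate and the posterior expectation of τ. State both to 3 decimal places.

The Pareto density is strictly decreasing on [x_m, ∞), so the mode is x_m = 8.200.
Mean = α·x_m/(α−1) = 4.3·8.2/3.3 = 10.685.

MAP = 8.200; posterior mean = 10.685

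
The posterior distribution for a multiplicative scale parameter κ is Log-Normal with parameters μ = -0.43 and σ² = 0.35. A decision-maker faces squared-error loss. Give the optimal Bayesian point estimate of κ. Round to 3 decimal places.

0.775

Mode = exp(μ − σ²) = exp(-0.78) = 0.458.
Mean = exp(μ + σ²/2) = exp(-0.255) = 0.775.
Squared-error loss ⇒ the optimal estimator is the posterior mean.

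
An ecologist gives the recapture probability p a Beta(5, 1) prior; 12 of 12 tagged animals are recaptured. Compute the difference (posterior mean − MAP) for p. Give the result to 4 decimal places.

-0.0556

Posterior: Beta(5+12, 1+0) = Beta(17, 1).
Since β = 1 ≤ 1 and α > 1, the Beta density is monotone increasing on [0,1]; the mode is at 1.
Mean = 17/(17+1) = 0.9444.
Difference = 0.9444 − 1.0000 = -0.0556.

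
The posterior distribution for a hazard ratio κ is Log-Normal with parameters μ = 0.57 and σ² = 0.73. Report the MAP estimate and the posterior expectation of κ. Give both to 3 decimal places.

Mode = exp(μ − σ²) = exp(-0.16) = 0.852.
Mean = exp(μ + σ²/2) = exp(0.935) = 2.547.

MAP: 0.852. Posterior mean: 2.547.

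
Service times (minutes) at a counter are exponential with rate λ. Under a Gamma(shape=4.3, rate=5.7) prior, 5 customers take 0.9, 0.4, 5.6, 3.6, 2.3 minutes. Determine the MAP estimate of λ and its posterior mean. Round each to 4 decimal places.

Σ times = 12.8. Posterior: Gamma(shape = 4.3+5 = 9.3, rate = 5.7+12.8 = 18.5).
Mode = (α−1)/β = 8.3/18.5 = 0.4486.
Mean = α/β = 9.3/18.5 = 0.5027.
Right-skewed posterior ⇒ mode < mean.

λ_MAP = 0.4486, E[λ|data] = 0.5027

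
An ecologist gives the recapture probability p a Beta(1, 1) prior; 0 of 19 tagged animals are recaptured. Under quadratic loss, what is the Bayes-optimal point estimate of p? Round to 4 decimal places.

Posterior: Beta(1+0, 1+19) = Beta(1, 20).
Since α = 1 ≤ 1 and β > 1, the Beta density is monotone decreasing on [0,1]; the mode is at 0.
Mean = 1/(1+20) = 0.0476.
Quadratic loss ⇒ the optimal estimator is the posterior mean.

0.0476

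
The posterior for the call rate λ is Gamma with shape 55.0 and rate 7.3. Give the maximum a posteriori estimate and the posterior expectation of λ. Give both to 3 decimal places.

Mode = (α−1)/β = 54.0/7.3 = 7.397.
Mean = α/β = 55.0/7.3 = 7.534.
The mean is pulled above the mode by the posterior's right skew.

maximum a posteriori estimate = 7.397, posterior expectation = 7.534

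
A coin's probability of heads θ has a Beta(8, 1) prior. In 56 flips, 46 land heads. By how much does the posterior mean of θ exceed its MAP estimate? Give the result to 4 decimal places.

-0.0105

Posterior: Beta(8+46, 1+10) = Beta(54, 11).
Mode = (54−1)/(54+11−2) = 53/63 = 0.8413.
Mean = 54/(54+11) = 54/65 = 0.8308.
Difference = 0.8308 − 0.8413 = -0.0105.
Left-skewed posterior ⇒ mean < mode.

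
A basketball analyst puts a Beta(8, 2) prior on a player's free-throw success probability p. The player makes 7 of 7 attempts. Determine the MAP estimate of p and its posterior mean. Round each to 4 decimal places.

Posterior: Beta(8+7, 2+0) = Beta(15, 2).
Mode = (15−1)/(15+2−2) = 14/15 = 0.9333.
Mean = 15/(15+2) = 15/17 = 0.8824.
The mean is pulled below the mode by the posterior's left skew.

p_MAP = 0.9333, E[p|data] = 0.8824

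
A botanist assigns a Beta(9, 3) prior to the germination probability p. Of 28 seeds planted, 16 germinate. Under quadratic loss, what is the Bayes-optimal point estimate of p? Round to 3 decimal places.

0.625

Posterior: Beta(9+16, 3+12) = Beta(25, 15).
Mode = (25−1)/(25+15−2) = 24/38 = 0.632.
Mean = 25/(25+15) = 25/40 = 0.625.
Quadratic loss ⇒ the optimal estimator is the posterior mean.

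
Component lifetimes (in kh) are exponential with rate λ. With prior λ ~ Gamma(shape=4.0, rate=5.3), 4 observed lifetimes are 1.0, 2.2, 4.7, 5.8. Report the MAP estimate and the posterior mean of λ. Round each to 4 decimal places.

MAP = 0.3684, posterior mean = 0.4211

Σ times = 13.7. Posterior: Gamma(shape = 4.0+4 = 8.0, rate = 5.3+13.7 = 19.0).
Mode = (α−1)/β = 7.0/19.0 = 0.3684.
Mean = α/β = 8.0/19.0 = 0.4211.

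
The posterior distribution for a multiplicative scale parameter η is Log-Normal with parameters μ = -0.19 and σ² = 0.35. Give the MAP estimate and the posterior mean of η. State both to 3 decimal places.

Mode = exp(μ − σ²) = exp(-0.54) = 0.583.
Mean = exp(μ + σ²/2) = exp(-0.015) = 0.985.
Mean > mode: the posterior has a right tail.

MAP estimate = 0.583, posterior mean = 0.985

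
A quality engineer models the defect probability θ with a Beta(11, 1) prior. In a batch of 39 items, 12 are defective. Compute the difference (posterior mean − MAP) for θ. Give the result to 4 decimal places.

0.0020

Posterior: Beta(11+12, 1+27) = Beta(23, 28).
Mode = (23−1)/(23+28−2) = 22/49 = 0.4490.
Mean = 23/(23+28) = 23/51 = 0.4510.
Difference = 0.4510 − 0.4490 = 0.0020.
Right-skewed posterior ⇒ mode < mean.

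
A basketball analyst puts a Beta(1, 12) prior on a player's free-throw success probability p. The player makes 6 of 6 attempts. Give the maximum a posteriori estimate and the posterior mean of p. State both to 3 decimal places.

Posterior: Beta(1+6, 12+0) = Beta(7, 12).
Mode = (7−1)/(7+12−2) = 6/17 = 0.353.
Mean = 7/(7+12) = 7/19 = 0.368.
The mean is pulled above the mode by the posterior's right skew.

MAP = 0.353, posterior mean = 0.368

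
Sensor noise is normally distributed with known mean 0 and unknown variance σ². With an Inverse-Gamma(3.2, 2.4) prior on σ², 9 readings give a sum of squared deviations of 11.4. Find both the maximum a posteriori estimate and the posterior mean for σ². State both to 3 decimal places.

Posterior: Inverse-Gamma(shape = 3.2+9/2 = 7.7, scale = 2.4+11.4/2 = 8.1).
Mode = β/(α+1) = 8.1/8.7 = 0.931.
Mean = β/(α−1) = 8.1/6.7 = 1.209.

MAP = 0.931; posterior mean = 1.209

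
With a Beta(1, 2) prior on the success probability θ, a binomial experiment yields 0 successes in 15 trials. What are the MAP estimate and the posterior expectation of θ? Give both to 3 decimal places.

Posterior: Beta(1+0, 2+15) = Beta(1, 17).
Since α = 1 ≤ 1 and β > 1, the Beta density is monotone decreasing on [0,1]; the mode is at 0.
Mean = 1/(1+17) = 0.056.
The posterior is right-skewed, so the mean exceeds the mode.

MAP estimate = 0.000, posterior expectation = 0.056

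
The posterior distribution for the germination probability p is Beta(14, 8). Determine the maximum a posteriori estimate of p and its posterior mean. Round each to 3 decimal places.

p_MAP = 0.650, E[p|data] = 0.636

Mode = (14−1)/(14+8−2) = 13/20 = 0.650.
Mean = 14/(14+8) = 14/22 = 0.636.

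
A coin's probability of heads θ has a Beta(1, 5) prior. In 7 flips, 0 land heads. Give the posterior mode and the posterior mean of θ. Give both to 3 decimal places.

MAP = 0.000, posterior mean = 0.077

Posterior: Beta(1+0, 5+7) = Beta(1, 12).
Since α = 1 ≤ 1 and β > 1, the Beta density is monotone decreasing on [0,1]; the mode is at 0.
Mean = 1/(1+12) = 0.077.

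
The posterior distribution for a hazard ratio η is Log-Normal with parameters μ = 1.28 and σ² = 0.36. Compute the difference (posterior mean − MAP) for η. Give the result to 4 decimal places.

Mode = exp(μ − σ²) = exp(0.92) = 2.5093.
Mean = exp(μ + σ²/2) = exp(1.460) = 4.3060.
Difference = 4.3060 − 2.5093 = 1.7967.

1.7967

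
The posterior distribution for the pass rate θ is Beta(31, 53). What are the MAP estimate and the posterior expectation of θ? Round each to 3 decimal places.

Mode = (31−1)/(31+53−2) = 30/82 = 0.366.
Mean = 31/(31+53) = 31/84 = 0.369.

MAP = 0.366; posterior mean = 0.369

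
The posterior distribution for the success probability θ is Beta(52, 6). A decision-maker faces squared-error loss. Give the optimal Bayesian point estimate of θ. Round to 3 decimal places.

Mode = (52−1)/(52+6−2) = 51/56 = 0.911.
Mean = 52/(52+6) = 52/58 = 0.897.
Squared-error loss ⇒ the optimal estimator is the posterior mean.

0.897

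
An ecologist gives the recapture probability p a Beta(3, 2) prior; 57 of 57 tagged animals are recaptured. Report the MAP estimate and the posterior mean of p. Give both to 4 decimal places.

Posterior: Beta(3+57, 2+0) = Beta(60, 2).
Mode = (60−1)/(60+2−2) = 59/60 = 0.9833.
Mean = 60/(60+2) = 60/62 = 0.9677.

p_MAP = 0.9833, E[p|data] = 0.9677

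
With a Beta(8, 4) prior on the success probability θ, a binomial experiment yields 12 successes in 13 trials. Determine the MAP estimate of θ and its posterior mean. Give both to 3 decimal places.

MAP = 0.826, posterior mean = 0.800

Posterior: Beta(8+12, 4+1) = Beta(20, 5).
Mode = (20−1)/(20+5−2) = 19/23 = 0.826.
Mean = 20/(20+5) = 20/25 = 0.800.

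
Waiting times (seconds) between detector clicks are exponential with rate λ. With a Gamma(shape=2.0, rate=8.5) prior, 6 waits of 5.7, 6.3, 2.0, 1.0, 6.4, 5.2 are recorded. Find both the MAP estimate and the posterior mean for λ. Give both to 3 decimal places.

Σ times = 26.6. Posterior: Gamma(shape = 2.0+6 = 8.0, rate = 8.5+26.6 = 35.1).
Mode = (α−1)/β = 7.0/35.1 = 0.199.
Mean = α/β = 8.0/35.1 = 0.228.

MAP = 0.199, posterior mean = 0.228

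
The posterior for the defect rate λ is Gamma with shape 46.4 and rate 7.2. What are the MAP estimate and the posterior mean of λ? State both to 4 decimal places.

Mode = (α−1)/β = 45.4/7.2 = 6.3056.
Mean = α/β = 46.4/7.2 = 6.4444.

MAP estimate = 6.3056, posterior mean = 6.4444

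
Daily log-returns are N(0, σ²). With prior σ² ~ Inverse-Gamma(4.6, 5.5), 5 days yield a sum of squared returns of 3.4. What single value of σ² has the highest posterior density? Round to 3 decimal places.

0.889

Posterior: Inverse-Gamma(shape = 4.6+5/2 = 7.1, scale = 5.5+3.4/2 = 7.2).
Mode = β/(α+1) = 7.2/8.1 = 0.889.
Mean = β/(α−1) = 7.2/6.1 = 1.180.
This is the posterior mode — the MAP estimate.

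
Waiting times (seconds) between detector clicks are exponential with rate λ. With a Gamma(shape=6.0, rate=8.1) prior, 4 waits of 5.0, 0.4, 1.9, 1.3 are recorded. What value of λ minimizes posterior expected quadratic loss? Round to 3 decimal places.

Σ times = 8.6. Posterior: Gamma(shape = 6.0+4 = 10.0, rate = 8.1+8.6 = 16.7).
Mode = (α−1)/β = 9.0/16.7 = 0.539.
Mean = α/β = 10.0/16.7 = 0.599.
Quadratic loss ⇒ the optimal estimator is the posterior mean.

0.599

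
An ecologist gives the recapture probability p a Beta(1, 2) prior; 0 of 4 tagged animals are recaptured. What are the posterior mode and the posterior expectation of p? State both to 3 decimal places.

MAP = 0.000; posterior mean = 0.143

Posterior: Beta(1+0, 2+4) = Beta(1, 6).
Since α = 1 ≤ 1 and β > 1, the Beta density is monotone decreasing on [0,1]; the mode is at 0.
Mean = 1/(1+6) = 0.143.
Mean > mode: the posterior has a right tail.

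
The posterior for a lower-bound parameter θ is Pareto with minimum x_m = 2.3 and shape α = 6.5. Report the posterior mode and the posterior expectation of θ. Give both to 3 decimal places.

The Pareto density is strictly decreasing on [x_m, ∞), so the mode is x_m = 2.300.
Mean = α·x_m/(α−1) = 6.5·2.3/5.5 = 2.718.

MAP = 2.300, posterior mean = 2.718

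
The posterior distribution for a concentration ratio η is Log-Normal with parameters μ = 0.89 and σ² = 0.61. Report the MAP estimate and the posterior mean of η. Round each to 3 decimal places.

MAP = 1.323; posterior mean = 3.304

Mode = exp(μ − σ²) = exp(0.28) = 1.323.
Mean = exp(μ + σ²/2) = exp(1.195) = 3.304.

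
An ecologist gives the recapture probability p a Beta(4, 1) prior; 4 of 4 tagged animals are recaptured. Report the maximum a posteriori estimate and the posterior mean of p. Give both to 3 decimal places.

MAP: 1.000. Posterior mean: 0.889.

Posterior: Beta(4+4, 1+0) = Beta(8, 1).
Since β = 1 ≤ 1 and α > 1, the Beta density is monotone increasing on [0,1]; the mode is at 1.
Mean = 8/(8+1) = 0.889.
The posterior is left-skewed, so the mode exceeds the mean.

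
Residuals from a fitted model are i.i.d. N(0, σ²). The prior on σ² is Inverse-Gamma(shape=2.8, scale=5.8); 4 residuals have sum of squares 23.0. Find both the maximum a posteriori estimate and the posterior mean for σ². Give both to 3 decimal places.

Posterior: Inverse-Gamma(shape = 2.8+4/2 = 4.8, scale = 5.8+23.0/2 = 17.3).
Mode = β/(α+1) = 17.3/5.8 = 2.983.
Mean = β/(α−1) = 17.3/3.8 = 4.553.
Mean > mode: the posterior has a right tail.

σ²_MAP = 2.983, E[σ²|data] = 4.553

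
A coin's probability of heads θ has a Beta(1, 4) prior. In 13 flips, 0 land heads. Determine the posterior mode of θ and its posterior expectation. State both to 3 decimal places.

θ_MAP = 0.000, E[θ|data] = 0.056

Posterior: Beta(1+0, 4+13) = Beta(1, 17).
Since α = 1 ≤ 1 and β > 1, the Beta density is monotone decreasing on [0,1]; the mode is at 0.
Mean = 1/(1+17) = 0.056.
The mean is pulled above the mode by the posterior's right skew.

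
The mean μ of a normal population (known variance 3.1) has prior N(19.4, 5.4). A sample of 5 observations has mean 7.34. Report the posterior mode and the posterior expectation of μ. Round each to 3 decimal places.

Posterior for μ is Normal. Precision-weighted mean: (1/5.4·19.4 + 5/3.1·7.34) / (1/5.4 + 5/3.1) = 8.582.
A Normal posterior is symmetric, so mode = mean.

MAP: 8.582. Posterior mean: 8.582.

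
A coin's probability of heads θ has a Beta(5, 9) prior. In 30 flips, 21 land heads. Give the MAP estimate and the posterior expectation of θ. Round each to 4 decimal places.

Posterior: Beta(5+21, 9+9) = Beta(26, 18).
Mode = (26−1)/(26+18−2) = 25/42 = 0.5952.
Mean = 26/(26+18) = 26/44 = 0.5909.
Left-skewed posterior ⇒ mean < mode.

MAP = 0.5952; posterior mean = 0.5909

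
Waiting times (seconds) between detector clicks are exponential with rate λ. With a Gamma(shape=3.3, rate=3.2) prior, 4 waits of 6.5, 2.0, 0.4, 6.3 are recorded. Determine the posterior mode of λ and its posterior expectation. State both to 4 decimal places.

MAP = 0.3424, posterior mean = 0.3967

Σ times = 15.2. Posterior: Gamma(shape = 3.3+4 = 7.3, rate = 3.2+15.2 = 18.4).
Mode = (α−1)/β = 6.3/18.4 = 0.3424.
Mean = α/β = 7.3/18.4 = 0.3967.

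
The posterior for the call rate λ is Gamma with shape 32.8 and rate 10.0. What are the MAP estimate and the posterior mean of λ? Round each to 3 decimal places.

Mode = (α−1)/β = 31.8/10.0 = 3.180.
Mean = α/β = 32.8/10.0 = 3.280.

MAP: 3.180. Posterior mean: 3.280.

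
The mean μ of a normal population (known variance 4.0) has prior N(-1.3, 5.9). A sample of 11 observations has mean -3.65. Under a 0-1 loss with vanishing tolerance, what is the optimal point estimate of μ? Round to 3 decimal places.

Posterior for μ is Normal. Precision-weighted mean: (1/5.9·-1.3 + 11/4.0·-3.65) / (1/5.9 + 11/4.0) = -3.514.
A Normal posterior is symmetric, so mode = mean.
This is the posterior mode — the MAP estimate.

-3.514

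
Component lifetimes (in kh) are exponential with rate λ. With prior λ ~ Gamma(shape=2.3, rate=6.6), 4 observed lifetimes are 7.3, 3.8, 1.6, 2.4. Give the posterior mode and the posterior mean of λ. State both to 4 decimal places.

Σ times = 15.1. Posterior: Gamma(shape = 2.3+4 = 6.3, rate = 6.6+15.1 = 21.7).
Mode = (α−1)/β = 5.3/21.7 = 0.2442.
Mean = α/β = 6.3/21.7 = 0.2903.
Mean > mode: the posterior has a right tail.

MAP: 0.2442. Posterior mean: 0.2903.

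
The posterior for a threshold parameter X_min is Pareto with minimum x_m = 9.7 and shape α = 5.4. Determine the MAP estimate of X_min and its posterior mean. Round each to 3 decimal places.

MAP = 9.700, posterior mean = 11.905

The Pareto density is strictly decreasing on [x_m, ∞), so the mode is x_m = 9.700.
Mean = α·x_m/(α−1) = 5.4·9.7/4.4 = 11.905.
Right-skewed posterior ⇒ mode < mean.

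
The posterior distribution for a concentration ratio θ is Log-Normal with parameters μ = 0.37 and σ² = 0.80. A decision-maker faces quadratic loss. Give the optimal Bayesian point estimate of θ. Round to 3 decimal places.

2.160

Mode = exp(μ − σ²) = exp(-0.43) = 0.651.
Mean = exp(μ + σ²/2) = exp(0.770) = 2.160.
Quadratic loss ⇒ the optimal estimator is the posterior mean.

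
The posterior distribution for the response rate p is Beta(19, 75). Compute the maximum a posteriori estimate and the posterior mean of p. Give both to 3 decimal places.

maximum a posteriori estimate = 0.196, posterior mean = 0.202

Mode = (19−1)/(19+75−2) = 18/92 = 0.196.
Mean = 19/(19+75) = 19/94 = 0.202.
Right-skewed posterior ⇒ mode < mean.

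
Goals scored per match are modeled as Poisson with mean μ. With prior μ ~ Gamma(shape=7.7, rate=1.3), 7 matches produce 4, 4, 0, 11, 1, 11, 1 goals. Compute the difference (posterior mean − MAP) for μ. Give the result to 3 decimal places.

Σ counts = 32. Posterior: Gamma(shape = 7.7+32 = 39.7, rate = 1.3+7 = 8.3).
Mode = (α−1)/β = 38.7/8.3 = 4.663.
Mean = α/β = 39.7/8.3 = 4.783.
Difference = 4.783 − 4.663 = 0.120.

0.120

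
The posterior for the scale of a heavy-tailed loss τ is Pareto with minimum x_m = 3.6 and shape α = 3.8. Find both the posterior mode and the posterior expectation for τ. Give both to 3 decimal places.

τ_MAP = 3.600, E[τ|data] = 4.886

The Pareto density is strictly decreasing on [x_m, ∞), so the mode is x_m = 3.600.
Mean = α·x_m/(α−1) = 3.8·3.6/2.8 = 4.886.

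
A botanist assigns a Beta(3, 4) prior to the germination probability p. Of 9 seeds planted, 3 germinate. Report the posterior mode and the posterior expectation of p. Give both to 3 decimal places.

Posterior: Beta(3+3, 4+6) = Beta(6, 10).
Mode = (6−1)/(6+10−2) = 5/14 = 0.357.
Mean = 6/(6+10) = 6/16 = 0.375.

posterior mode = 0.357, posterior expectation = 0.375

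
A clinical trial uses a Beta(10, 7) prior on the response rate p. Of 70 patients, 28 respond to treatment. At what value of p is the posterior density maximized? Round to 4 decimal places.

0.4353

Posterior: Beta(10+28, 7+42) = Beta(38, 49).
Mode = (38−1)/(38+49−2) = 37/85 = 0.4353.
Mean = 38/(38+49) = 38/87 = 0.4368.
This is the posterior mode — the MAP estimate.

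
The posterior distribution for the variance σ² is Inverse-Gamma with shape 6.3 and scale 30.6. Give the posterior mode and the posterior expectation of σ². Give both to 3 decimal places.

posterior mode = 4.192, posterior expectation = 5.774

Mode = β/(α+1) = 30.6/7.3 = 4.192.
Mean = β/(α−1) = 30.6/5.3 = 5.774.
The mean is pulled above the mode by the posterior's right skew.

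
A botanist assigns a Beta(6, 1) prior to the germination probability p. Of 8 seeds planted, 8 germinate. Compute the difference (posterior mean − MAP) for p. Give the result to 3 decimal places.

-0.067

Posterior: Beta(6+8, 1+0) = Beta(14, 1).
Since β = 1 ≤ 1 and α > 1, the Beta density is monotone increasing on [0,1]; the mode is at 1.
Mean = 14/(14+1) = 0.933.
Difference = 0.933 − 1.000 = -0.067.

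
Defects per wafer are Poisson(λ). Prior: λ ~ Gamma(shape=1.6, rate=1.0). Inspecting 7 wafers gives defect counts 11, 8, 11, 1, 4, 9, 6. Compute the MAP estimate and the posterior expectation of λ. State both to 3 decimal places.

Σ counts = 50. Posterior: Gamma(shape = 1.6+50 = 51.6, rate = 1.0+7 = 8.0).
Mode = (α−1)/β = 50.6/8.0 = 6.325.
Mean = α/β = 51.6/8.0 = 6.450.

MAP = 6.325; posterior mean = 6.450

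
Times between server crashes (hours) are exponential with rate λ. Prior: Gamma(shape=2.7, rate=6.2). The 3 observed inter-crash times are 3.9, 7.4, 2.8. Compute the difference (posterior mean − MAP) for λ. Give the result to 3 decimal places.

Σ times = 14.1. Posterior: Gamma(shape = 2.7+3 = 5.7, rate = 6.2+14.1 = 20.3).
Mode = (α−1)/β = 4.7/20.3 = 0.232.
Mean = α/β = 5.7/20.3 = 0.281.
Difference = 0.281 − 0.232 = 0.049.
The mean is pulled above the mode by the posterior's right skew.

0.049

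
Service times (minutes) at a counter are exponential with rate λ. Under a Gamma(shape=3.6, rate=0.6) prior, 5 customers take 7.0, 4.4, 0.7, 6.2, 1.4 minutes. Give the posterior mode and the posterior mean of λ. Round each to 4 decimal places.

MAP = 0.3744; posterior mean = 0.4236

Σ times = 19.7. Posterior: Gamma(shape = 3.6+5 = 8.6, rate = 0.6+19.7 = 20.3).
Mode = (α−1)/β = 7.6/20.3 = 0.3744.
Mean = α/β = 8.6/20.3 = 0.4236.
The mean is pulled above the mode by the posterior's right skew.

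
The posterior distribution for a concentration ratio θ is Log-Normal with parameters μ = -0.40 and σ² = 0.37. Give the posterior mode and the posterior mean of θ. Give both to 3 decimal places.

MAP = 0.463; posterior mean = 0.807

Mode = exp(μ − σ²) = exp(-0.77) = 0.463.
Mean = exp(μ + σ²/2) = exp(-0.215) = 0.807.
The mean is pulled above the mode by the posterior's right skew.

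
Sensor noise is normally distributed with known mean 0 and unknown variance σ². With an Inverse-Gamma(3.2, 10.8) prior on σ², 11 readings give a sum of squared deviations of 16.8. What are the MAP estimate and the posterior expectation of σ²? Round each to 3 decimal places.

Posterior: Inverse-Gamma(shape = 3.2+11/2 = 8.7, scale = 10.8+16.8/2 = 19.2).
Mode = β/(α+1) = 19.2/9.7 = 1.979.
Mean = β/(α−1) = 19.2/7.7 = 2.494.
The mean is pulled above the mode by the posterior's right skew.

MAP estimate = 1.979, posterior expectation = 2.494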